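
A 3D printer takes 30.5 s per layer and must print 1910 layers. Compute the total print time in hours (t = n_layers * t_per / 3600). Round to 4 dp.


t = 1910 * 30.5 / 3600 = 16.1819 hrs


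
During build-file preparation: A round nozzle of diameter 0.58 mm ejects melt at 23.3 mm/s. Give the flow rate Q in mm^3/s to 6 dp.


A = pi*(0.58/2)^2 = 0.26420794 mm^2
Q = 0.26420794 * 23.3 = 6.156045 mm^3/s


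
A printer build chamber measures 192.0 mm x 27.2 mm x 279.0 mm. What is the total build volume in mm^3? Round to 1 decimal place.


V = 192.0 * 27.2 * 279.0 = 1457049.6 mm^3


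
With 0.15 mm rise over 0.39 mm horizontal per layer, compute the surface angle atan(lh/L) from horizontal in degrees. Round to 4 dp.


angle = atan(0.15/0.39) = 21.0375 degrees


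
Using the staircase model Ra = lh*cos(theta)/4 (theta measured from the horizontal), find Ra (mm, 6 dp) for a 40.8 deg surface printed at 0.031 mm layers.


Ra = 0.031 * cos(40.8) / 4 = 0.005867 mm


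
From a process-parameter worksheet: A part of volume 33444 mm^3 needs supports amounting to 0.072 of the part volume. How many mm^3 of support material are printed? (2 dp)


V_support = 33444 * 0.072 = 2407.97 mm^3


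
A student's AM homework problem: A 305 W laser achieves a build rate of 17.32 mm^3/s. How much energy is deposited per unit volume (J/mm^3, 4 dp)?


SE = 305 / 17.32 = 17.6097 J/mm^3


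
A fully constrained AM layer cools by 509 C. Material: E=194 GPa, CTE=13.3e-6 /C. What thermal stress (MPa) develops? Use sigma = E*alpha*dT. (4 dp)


sigma = 194*1000 * 13.3e-6 * 509 = 1313.3218 MPa


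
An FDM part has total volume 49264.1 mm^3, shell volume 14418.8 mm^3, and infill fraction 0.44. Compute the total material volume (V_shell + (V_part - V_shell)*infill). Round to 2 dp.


V_infill = (49264.1 - 14418.8) * 0.44 = 15331.93
V_total = 14418.8 + 15331.93 = 29750.73 mm^3


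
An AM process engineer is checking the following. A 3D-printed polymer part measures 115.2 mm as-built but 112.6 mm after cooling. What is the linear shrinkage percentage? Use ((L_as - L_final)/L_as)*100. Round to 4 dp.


Shrinkage = ((115.2-112.6)/115.2)*100 = 2.2569 %


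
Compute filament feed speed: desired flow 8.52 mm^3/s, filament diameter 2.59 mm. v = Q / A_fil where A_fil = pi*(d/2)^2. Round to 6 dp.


A = pi*(2.59/2)^2 = 5.268529
v = 8.52 / 5.268529 = 1.61715 mm/s


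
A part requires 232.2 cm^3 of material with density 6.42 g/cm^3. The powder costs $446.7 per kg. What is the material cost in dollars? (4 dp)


Mass = 232.2*6.42/1000 = 1.490724 kg
Cost = 1.490724 * 446.7 = 665.9064 $


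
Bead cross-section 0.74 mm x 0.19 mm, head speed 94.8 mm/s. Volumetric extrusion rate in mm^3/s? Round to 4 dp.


Rate = 0.74 * 0.19 * 94.8 = 13.3289 mm^3/s


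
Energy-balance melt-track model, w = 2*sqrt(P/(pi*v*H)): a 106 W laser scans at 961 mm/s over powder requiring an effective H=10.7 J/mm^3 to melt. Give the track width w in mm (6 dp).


w = 2*sqrt(106/(pi*961*10.7)) = 0.114566 mm


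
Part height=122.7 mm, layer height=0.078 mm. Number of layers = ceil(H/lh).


Layers = ceil(122.7/0.078) = 1574


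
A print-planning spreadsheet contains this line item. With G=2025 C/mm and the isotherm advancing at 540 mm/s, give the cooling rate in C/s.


CR = 2025 * 540 = 1093500 C/s


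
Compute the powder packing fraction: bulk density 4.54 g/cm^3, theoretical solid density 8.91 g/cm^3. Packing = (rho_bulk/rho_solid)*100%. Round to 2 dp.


Packing = (4.54/8.91)*100 = 50.95 %


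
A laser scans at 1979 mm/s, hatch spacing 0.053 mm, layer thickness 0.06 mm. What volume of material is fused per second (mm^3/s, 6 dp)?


Rate = 1979 * 0.053 * 0.06 = 6.29322 mm^3/s


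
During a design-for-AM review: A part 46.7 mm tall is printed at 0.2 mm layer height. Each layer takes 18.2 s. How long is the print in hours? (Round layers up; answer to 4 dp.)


Layers = ceil(46.7/0.2) = 234
t = 234 * 18.2 / 3600 = 1.183 hrs


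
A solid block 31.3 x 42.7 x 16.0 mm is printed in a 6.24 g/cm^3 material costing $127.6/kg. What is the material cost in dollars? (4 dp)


V = 31.3 * 42.7 * 16.0 = 21384.16 mm^3 = 21.38416 cm^3
Mass = 21.38416 * 6.24 / 1000 = 0.13343716 kg
Cost = 0.13343716 * 127.6 = 17.0266 $


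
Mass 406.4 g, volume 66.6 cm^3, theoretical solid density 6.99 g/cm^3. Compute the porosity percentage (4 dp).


rho_part = 406.4 / 66.6 = 6.1021021 g/cm^3
Porosity = (1 - 6.1021021/6.99)*100 = 12.7024 %


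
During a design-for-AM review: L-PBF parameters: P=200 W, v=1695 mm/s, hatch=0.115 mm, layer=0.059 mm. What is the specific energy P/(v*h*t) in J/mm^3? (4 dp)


Build rate = 1695 * 0.115 * 0.059 = 11.500575 mm^3/s
SE = 200 / 11.500575 = 17.3904 J/mm^3


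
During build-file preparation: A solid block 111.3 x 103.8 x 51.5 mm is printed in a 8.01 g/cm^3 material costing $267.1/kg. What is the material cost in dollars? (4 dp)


V = 111.3 * 103.8 * 51.5 = 594976.41 mm^3 = 594.97641 cm^3
Mass = 594.97641 * 8.01 / 1000 = 4.76576104 kg
Cost = 4.76576104 * 267.1 = 1272.9348 $


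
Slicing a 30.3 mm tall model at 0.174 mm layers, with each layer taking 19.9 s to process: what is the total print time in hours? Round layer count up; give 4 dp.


Layers = ceil(30.3/0.174) = 175
t = 175 * 19.9 / 3600 = 0.9674 hrs


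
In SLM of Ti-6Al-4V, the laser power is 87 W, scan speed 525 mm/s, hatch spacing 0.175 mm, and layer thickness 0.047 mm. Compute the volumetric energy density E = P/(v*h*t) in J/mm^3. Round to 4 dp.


E = 87 / (525*0.175*0.047) = 20.1476 J/mm^3


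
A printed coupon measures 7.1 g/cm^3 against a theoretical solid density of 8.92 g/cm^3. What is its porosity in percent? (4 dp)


Porosity = (1-7.1/8.92)*100 = 20.4036 %


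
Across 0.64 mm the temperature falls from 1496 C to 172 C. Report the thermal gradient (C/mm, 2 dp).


G = (1496-172)/0.64 = 2068.75 C/mm


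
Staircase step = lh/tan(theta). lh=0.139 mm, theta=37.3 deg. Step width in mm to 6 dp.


step = 0.139 / tan(37.3) = 0.182464 mm


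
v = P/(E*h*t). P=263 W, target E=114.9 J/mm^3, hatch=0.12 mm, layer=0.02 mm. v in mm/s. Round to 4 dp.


v = 263 / (114.9*0.12*0.02) = 953.7279 mm/s


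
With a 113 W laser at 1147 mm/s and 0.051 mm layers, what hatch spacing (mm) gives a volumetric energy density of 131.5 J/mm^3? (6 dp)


h = 113 / (131.5*1147*0.051) = 0.01469 mm


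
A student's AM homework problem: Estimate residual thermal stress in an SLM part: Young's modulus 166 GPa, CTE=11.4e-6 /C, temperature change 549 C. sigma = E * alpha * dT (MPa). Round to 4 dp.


sigma = 166*1000 * 11.4e-6 * 549 = 1038.9276 MPa


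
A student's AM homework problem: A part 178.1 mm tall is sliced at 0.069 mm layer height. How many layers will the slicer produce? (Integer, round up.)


Layers = ceil(178.1/0.069) = 2582


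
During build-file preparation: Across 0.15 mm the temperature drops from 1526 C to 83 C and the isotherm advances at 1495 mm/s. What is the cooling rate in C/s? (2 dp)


G = (1526-83)/0.15 = 9620.0 C/mm
CR = 9620.0 * 1495 = 14381900.0 C/s


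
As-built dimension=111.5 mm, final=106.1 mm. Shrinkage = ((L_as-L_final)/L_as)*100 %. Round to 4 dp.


Shrinkage = ((111.5-106.1)/111.5)*100 = 4.843 %


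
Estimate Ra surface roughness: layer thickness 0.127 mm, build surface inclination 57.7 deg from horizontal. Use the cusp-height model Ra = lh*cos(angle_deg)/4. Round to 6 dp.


Ra = 0.127 * cos(57.7) / 4 = 0.016966 mm


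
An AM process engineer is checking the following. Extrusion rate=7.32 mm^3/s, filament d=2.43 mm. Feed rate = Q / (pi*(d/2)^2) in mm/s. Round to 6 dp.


A = pi*(2.43/2)^2 = 4.637698
v = 7.32 / 4.637698 = 1.578369 mm/s


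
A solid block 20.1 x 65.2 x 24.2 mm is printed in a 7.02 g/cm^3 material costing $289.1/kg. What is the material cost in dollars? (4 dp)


V = 20.1 * 65.2 * 24.2 = 31714.584 mm^3 = 31.714584 cm^3
Mass = 31.714584 * 7.02 / 1000 = 0.22263638 kg
Cost = 0.22263638 * 289.1 = 64.3642 $


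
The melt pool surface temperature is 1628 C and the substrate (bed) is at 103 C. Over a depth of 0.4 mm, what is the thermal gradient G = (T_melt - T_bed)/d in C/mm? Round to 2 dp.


G = (1628-103)/0.4 = 3812.5 C/mm


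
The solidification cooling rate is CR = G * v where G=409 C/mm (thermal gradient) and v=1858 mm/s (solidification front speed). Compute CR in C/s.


CR = 409 * 1858 = 759922 C/s


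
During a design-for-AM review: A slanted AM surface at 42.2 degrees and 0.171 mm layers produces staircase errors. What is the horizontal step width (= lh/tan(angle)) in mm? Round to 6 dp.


step = 0.171 / tan(42.2) = 0.188587 mm


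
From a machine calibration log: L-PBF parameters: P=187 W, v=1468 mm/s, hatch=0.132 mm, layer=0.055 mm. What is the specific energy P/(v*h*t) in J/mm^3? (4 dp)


Build rate = 1468 * 0.132 * 0.055 = 10.65768 mm^3/s
SE = 187 / 10.65768 = 17.546 J/mm^3


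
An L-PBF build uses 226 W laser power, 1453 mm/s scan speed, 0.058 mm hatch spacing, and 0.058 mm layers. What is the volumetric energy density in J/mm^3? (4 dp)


E = 226 / (1453*0.058*0.058) = 46.2367 J/mm^3


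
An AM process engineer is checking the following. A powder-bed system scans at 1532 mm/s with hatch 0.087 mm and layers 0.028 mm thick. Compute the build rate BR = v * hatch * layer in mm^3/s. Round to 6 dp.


Rate = 1532 * 0.087 * 0.028 = 3.731952 mm^3/s


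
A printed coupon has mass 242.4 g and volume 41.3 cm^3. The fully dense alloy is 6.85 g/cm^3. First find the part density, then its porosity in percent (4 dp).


rho_part = 242.4 / 41.3 = 5.86924939 g/cm^3
Porosity = (1 - 5.86924939/6.85)*100 = 14.3175 %


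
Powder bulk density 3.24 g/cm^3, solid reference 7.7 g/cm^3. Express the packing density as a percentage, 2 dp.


Packing = (3.24/7.7)*100 = 42.08 %


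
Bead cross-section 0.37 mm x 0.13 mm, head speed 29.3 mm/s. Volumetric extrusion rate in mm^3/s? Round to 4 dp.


Rate = 0.37 * 0.13 * 29.3 = 1.4093 mm^3/s


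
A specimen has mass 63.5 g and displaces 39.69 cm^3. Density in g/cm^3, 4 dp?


rho = 63.5 / 39.69 = 1.5999 g/cm^3


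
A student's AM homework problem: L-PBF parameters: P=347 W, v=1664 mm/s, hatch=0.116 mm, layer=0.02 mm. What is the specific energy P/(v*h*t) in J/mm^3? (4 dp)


Build rate = 1664 * 0.116 * 0.02 = 3.86048 mm^3/s
SE = 347 / 3.86048 = 89.8852 J/mm^3


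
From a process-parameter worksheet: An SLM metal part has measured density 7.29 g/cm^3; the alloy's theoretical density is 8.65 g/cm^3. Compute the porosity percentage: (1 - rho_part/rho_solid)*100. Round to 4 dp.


Porosity = (1-7.29/8.65)*100 = 15.7225 %


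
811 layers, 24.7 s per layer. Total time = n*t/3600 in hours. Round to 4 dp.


t = 811 * 24.7 / 3600 = 5.5644 hrs


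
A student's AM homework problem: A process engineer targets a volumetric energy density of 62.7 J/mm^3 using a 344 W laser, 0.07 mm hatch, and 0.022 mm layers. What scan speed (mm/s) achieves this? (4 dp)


v = 344 / (62.7*0.07*0.022) = 3562.6256 mm/s


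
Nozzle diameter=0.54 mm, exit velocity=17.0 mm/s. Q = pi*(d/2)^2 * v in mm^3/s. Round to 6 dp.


A = pi*(0.54/2)^2 = 0.2290221 mm^2
Q = 0.2290221 * 17.0 = 3.893376 mm^3/s


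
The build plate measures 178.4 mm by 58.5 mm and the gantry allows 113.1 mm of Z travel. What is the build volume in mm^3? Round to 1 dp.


V = 178.4 * 58.5 * 113.1 = 1180356.8 mm^3


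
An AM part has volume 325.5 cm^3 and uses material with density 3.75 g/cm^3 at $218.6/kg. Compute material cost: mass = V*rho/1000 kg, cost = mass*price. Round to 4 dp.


Mass = 325.5*3.75/1000 = 1.220625 kg
Cost = 1.220625 * 218.6 = 266.8286 $


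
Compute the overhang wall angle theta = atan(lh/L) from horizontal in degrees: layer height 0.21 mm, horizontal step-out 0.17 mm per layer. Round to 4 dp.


angle = atan(0.21/0.17) = 51.009 degrees


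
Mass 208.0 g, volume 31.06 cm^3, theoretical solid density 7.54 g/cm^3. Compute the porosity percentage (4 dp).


rho_part = 208.0 / 31.06 = 6.69671603 g/cm^3
Porosity = (1 - 6.69671603/7.54)*100 = 11.1841 %


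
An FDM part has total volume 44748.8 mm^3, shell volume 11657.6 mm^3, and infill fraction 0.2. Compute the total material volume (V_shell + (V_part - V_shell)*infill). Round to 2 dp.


V_infill = (44748.8 - 11657.6) * 0.2 = 6618.24
V_total = 11657.6 + 6618.24 = 18275.84 mm^3


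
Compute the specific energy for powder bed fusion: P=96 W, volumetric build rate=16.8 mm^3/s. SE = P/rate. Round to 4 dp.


SE = 96 / 16.8 = 5.7143 J/mm^3


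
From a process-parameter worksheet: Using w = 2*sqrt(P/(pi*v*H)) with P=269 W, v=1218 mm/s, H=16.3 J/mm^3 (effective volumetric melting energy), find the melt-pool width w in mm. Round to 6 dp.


w = 2*sqrt(269/(pi*1218*16.3)) = 0.131345 mm


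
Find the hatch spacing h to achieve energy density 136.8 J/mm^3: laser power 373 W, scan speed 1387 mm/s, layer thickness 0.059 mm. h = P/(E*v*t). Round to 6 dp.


h = 373 / (136.8*1387*0.059) = 0.033319 mm


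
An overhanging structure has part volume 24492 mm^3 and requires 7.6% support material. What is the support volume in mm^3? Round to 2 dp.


V_support = 24492 * 0.076 = 1861.39 mm^3


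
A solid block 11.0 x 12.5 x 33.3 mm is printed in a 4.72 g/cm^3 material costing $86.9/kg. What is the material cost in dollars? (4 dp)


V = 11.0 * 12.5 * 33.3 = 4578.75 mm^3 = 4.57875 cm^3
Mass = 4.57875 * 4.72 / 1000 = 0.0216117 kg
Cost = 0.0216117 * 86.9 = 1.8781 $


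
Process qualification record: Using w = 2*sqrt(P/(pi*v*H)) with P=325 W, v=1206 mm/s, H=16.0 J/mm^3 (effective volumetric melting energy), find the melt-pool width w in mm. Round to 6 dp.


w = 2*sqrt(325/(pi*1206*16.0)) = 0.146441 mm


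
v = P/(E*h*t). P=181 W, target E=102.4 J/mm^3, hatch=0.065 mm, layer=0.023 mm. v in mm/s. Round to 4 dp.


v = 181 / (102.4*0.065*0.023) = 1182.3265 mm/s


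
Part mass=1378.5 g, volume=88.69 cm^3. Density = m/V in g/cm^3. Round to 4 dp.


rho = 1378.5 / 88.69 = 15.5429 g/cm^3


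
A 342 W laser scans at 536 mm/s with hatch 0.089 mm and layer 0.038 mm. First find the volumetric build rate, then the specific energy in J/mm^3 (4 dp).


Build rate = 536 * 0.089 * 0.038 = 1.812752 mm^3/s
SE = 342 / 1.812752 = 188.6634 J/mm^3


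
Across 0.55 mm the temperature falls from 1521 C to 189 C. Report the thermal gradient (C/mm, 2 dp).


G = (1521-189)/0.55 = 2421.82 C/mm


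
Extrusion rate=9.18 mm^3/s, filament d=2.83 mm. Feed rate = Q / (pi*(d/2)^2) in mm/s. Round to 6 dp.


A = pi*(2.83/2)^2 = 6.290175
v = 9.18 / 6.290175 = 1.459419 mm/s


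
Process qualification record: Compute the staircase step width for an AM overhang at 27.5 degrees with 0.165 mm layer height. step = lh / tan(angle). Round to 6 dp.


step = 0.165 / tan(27.5) = 0.316962 mm


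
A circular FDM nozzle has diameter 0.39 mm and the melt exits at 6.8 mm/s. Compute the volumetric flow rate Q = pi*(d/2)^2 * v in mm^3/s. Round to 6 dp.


A = pi*(0.39/2)^2 = 0.11945906 mm^2
Q = 0.11945906 * 6.8 = 0.812322 mm^3/s


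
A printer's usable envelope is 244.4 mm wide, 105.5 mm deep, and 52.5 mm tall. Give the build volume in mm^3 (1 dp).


V = 244.4 * 105.5 * 52.5 = 1353670.5 mm^3


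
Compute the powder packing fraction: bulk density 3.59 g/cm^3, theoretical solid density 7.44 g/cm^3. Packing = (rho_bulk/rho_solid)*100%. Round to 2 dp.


Packing = (3.59/7.44)*100 = 48.25 %


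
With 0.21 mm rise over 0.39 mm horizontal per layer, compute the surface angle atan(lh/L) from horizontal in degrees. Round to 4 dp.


angle = atan(0.21/0.39) = 28.3008 degrees


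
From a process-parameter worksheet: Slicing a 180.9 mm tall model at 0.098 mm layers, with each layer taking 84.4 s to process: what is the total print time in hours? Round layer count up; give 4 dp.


Layers = ceil(180.9/0.098) = 1846
t = 1846 * 84.4 / 3600 = 43.2784 hrs


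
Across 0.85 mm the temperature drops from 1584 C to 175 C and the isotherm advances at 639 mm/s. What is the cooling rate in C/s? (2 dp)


G = (1584-175)/0.85 = 1657.64705882 C/mm
CR = 1657.64705882 * 639 = 1059236.47 C/s


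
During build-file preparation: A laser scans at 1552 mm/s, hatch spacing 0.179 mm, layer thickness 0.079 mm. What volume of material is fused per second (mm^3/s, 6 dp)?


Rate = 1552 * 0.179 * 0.079 = 21.946832 mm^3/s


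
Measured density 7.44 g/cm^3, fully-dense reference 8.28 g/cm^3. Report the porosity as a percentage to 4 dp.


Porosity = (1-7.44/8.28)*100 = 10.1449 %


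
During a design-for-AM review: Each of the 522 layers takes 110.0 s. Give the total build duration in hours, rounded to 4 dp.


t = 522 * 110.0 / 3600 = 15.95 hrs


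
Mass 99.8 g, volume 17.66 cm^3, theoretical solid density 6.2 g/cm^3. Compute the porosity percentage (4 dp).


rho_part = 99.8 / 17.66 = 5.65118913 g/cm^3
Porosity = (1 - 5.65118913/6.2)*100 = 8.8518 %


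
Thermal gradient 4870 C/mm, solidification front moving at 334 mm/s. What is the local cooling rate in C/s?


CR = 4870 * 334 = 1626580 C/s


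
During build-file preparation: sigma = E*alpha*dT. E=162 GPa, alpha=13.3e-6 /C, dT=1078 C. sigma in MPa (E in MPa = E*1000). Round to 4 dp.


sigma = 162*1000 * 13.3e-6 * 1078 = 2322.6588 MPa


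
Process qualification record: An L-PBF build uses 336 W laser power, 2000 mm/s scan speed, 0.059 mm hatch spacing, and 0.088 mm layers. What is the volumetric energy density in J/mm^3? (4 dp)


E = 336 / (2000*0.059*0.088) = 32.3575 J/mm^3


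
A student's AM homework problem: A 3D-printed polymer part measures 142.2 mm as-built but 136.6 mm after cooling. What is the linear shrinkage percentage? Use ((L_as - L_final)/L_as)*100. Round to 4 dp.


Shrinkage = ((142.2-136.6)/142.2)*100 = 3.9381 %


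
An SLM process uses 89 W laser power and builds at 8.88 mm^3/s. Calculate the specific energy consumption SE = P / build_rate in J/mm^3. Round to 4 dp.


SE = 89 / 8.88 = 10.0225 J/mm^3


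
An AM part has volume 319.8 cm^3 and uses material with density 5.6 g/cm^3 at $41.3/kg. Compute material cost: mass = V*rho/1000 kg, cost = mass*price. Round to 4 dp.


Mass = 319.8*5.6/1000 = 1.79088 kg
Cost = 1.79088 * 41.3 = 73.9633 $


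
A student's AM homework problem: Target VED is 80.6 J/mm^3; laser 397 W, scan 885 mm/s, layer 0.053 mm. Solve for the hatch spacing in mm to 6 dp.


h = 397 / (80.6*885*0.053) = 0.105011 mm


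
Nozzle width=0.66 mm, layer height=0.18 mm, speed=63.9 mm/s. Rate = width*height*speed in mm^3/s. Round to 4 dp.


Rate = 0.66 * 0.18 * 63.9 = 7.5913 mm^3/s


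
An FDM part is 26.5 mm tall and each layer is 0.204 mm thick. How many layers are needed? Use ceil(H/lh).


Layers = ceil(26.5/0.204) = 130


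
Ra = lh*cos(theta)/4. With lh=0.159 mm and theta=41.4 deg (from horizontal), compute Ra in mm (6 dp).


Ra = 0.159 * cos(41.4) / 4 = 0.029817 mm


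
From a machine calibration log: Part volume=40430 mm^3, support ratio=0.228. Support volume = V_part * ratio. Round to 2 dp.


V_support = 40430 * 0.228 = 9218.04 mm^3


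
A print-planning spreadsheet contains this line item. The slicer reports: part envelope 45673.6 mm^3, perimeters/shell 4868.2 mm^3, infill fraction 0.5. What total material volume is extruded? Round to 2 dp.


V_infill = (45673.6 - 4868.2) * 0.5 = 20402.7
V_total = 4868.2 + 20402.7 = 25270.9 mm^3


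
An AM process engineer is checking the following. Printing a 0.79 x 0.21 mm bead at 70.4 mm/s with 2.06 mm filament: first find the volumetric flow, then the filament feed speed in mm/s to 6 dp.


Q = 0.79 * 0.21 * 70.4 = 11.67936 mm^3/s
A_fil = pi*(2.06/2)^2 = 3.33291565 mm^2
v_feed = 11.67936 / 3.33291565 = 3.504247 mm/s


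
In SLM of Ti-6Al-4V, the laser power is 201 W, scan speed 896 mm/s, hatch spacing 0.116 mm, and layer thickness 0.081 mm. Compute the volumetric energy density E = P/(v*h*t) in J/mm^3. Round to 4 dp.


E = 201 / (896*0.116*0.081) = 23.8751 J/mm^3


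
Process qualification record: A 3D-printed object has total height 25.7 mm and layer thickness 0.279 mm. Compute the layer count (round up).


Layers = ceil(25.7/0.279) = 93


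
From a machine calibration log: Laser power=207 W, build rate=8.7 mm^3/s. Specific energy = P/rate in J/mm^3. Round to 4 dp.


SE = 207 / 8.7 = 23.7931 J/mm^3


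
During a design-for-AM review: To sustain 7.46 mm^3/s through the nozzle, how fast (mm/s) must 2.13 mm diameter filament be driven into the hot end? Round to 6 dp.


A = pi*(2.13/2)^2 = 3.563273
v = 7.46 / 3.563273 = 2.093581 mm/s


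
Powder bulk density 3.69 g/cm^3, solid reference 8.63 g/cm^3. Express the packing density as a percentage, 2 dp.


Packing = (3.69/8.63)*100 = 42.76 %


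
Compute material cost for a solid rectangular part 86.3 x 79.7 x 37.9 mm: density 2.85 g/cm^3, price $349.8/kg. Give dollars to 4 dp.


V = 86.3 * 79.7 * 37.9 = 260680.369 mm^3 = 260.680369 cm^3
Mass = 260.680369 * 2.85 / 1000 = 0.74293905 kg
Cost = 0.74293905 * 349.8 = 259.8801 $


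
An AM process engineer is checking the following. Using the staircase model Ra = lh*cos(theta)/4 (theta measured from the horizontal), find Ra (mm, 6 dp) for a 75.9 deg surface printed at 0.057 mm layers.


Ra = 0.057 * cos(75.9) / 4 = 0.003472 mm


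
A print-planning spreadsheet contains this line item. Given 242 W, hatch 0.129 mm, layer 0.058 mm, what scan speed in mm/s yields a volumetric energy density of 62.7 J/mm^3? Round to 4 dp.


v = 242 / (62.7*0.129*0.058) = 515.8579 mm/s


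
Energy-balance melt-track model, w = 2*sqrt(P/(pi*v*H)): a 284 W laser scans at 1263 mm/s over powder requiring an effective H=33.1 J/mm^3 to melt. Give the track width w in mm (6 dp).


w = 2*sqrt(284/(pi*1263*33.1)) = 0.093003 mm


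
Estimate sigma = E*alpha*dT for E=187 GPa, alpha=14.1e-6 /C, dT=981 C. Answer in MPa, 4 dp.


sigma = 187*1000 * 14.1e-6 * 981 = 2586.6027 MPa


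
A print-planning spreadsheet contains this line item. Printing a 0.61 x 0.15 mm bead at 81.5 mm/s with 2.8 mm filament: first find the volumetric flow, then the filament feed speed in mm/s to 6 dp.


Q = 0.61 * 0.15 * 81.5 = 7.45725 mm^3/s
A_fil = pi*(2.8/2)^2 = 6.1575216 mm^2
v_feed = 7.45725 / 6.1575216 = 1.21108 mm/s


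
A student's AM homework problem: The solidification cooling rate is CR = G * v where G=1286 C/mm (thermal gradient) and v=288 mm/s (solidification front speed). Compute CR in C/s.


CR = 1286 * 288 = 370368 C/s


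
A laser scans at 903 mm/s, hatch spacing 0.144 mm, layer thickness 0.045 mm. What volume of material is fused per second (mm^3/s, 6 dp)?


Rate = 903 * 0.144 * 0.045 = 5.85144 mm^3/s


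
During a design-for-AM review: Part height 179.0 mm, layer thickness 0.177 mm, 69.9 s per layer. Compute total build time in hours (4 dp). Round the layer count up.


Layers = ceil(179.0/0.177) = 1012
t = 1012 * 69.9 / 3600 = 19.6497 hrs


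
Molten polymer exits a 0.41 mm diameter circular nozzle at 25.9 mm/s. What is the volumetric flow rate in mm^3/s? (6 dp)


A = pi*(0.41/2)^2 = 0.13202543 mm^2
Q = 0.13202543 * 25.9 = 3.419459 mm^3/s


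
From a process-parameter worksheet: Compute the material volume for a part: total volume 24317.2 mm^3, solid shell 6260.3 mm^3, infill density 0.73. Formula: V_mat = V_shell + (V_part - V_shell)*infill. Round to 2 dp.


V_infill = (24317.2 - 6260.3) * 0.73 = 13181.54
V_total = 6260.3 + 13181.54 = 19441.84 mm^3


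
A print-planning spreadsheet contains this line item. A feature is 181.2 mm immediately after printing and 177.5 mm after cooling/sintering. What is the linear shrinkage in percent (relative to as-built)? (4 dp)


Shrinkage = ((181.2-177.5)/181.2)*100 = 2.0419 %


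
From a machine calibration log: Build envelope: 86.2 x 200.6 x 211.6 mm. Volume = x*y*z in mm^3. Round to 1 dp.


V = 86.2 * 200.6 * 211.6 = 3658928.0 mm^3


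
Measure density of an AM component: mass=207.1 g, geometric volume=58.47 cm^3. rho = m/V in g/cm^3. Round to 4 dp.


rho = 207.1 / 58.47 = 3.542 g/cm^3


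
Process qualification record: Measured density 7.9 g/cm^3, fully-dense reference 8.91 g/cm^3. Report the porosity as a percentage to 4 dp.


Porosity = (1-7.9/8.91)*100 = 11.3356 %


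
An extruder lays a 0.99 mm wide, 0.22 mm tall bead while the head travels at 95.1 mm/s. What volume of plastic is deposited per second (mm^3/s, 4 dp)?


Rate = 0.99 * 0.22 * 95.1 = 20.7128 mm^3/s


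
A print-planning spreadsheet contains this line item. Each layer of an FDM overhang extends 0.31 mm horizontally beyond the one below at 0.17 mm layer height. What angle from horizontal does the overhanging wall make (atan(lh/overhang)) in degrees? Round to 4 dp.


angle = atan(0.17/0.31) = 28.7398 degrees


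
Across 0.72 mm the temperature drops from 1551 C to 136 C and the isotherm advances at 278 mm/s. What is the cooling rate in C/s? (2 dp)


G = (1551-136)/0.72 = 1965.27777778 C/mm
CR = 1965.27777778 * 278 = 546347.22 C/s


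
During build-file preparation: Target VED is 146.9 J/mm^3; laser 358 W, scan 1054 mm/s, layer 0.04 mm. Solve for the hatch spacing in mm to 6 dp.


h = 358 / (146.9*1054*0.04) = 0.057804 mm


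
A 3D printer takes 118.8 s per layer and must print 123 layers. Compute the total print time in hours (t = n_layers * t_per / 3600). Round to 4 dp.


t = 123 * 118.8 / 3600 = 4.059 hrs


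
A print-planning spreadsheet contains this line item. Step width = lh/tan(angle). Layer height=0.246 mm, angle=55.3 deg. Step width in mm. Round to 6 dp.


step = 0.246 / tan(55.3) = 0.170338 mm


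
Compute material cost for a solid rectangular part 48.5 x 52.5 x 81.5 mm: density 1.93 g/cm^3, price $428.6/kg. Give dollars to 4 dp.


V = 48.5 * 52.5 * 81.5 = 207519.375 mm^3 = 207.519375 cm^3
Mass = 207.519375 * 1.93 / 1000 = 0.40051239 kg
Cost = 0.40051239 * 428.6 = 171.6596 $


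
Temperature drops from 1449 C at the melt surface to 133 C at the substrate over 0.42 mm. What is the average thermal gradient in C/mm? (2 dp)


G = (1449-133)/0.42 = 3133.33 C/mm


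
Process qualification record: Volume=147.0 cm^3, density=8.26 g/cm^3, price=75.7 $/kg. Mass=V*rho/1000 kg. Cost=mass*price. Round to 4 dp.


Mass = 147.0*8.26/1000 = 1.21422 kg
Cost = 1.21422 * 75.7 = 91.9165 $


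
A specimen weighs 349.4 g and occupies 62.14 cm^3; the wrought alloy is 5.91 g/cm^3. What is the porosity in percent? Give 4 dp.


rho_part = 349.4 / 62.14 = 5.62278725 g/cm^3
Porosity = (1 - 5.62278725/5.91)*100 = 4.8598 %


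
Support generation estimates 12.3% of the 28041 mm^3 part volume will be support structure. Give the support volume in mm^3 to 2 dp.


V_support = 28041 * 0.123 = 3449.04 mm^3


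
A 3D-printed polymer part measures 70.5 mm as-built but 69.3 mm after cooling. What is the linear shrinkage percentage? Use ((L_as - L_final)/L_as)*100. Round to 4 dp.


Shrinkage = ((70.5-69.3)/70.5)*100 = 1.7021 %


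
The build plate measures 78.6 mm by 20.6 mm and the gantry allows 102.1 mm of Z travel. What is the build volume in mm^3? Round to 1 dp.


V = 78.6 * 20.6 * 102.1 = 165316.2 mm^3


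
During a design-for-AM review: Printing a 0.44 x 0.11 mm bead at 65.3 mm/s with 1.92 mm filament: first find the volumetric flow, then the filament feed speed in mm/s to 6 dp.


Q = 0.44 * 0.11 * 65.3 = 3.16052 mm^3/s
A_fil = pi*(1.92/2)^2 = 2.89529179 mm^2
v_feed = 3.16052 / 2.89529179 = 1.091607 mm/s


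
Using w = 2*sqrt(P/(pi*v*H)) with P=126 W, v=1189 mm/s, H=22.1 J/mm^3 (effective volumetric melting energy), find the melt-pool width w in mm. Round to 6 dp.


w = 2*sqrt(126/(pi*1189*22.1)) = 0.078136 mm


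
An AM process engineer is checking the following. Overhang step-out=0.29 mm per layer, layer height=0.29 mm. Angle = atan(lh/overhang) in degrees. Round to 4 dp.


angle = atan(0.29/0.29) = 45.0 degrees


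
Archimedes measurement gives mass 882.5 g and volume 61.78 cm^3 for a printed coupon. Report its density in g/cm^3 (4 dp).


rho = 882.5 / 61.78 = 14.2846 g/cm^3


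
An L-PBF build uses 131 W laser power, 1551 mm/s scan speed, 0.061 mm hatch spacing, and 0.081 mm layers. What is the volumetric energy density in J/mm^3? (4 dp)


E = 131 / (1551*0.061*0.081) = 17.094 J/mm^3


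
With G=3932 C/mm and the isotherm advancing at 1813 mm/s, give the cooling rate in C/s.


CR = 3932 * 1813 = 7128716 C/s


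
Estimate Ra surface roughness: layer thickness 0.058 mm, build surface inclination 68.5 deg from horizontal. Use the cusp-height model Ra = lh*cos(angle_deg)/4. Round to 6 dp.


Ra = 0.058 * cos(68.5) / 4 = 0.005314 mm


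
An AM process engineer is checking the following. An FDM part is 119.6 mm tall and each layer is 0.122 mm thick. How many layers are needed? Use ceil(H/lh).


Layers = ceil(119.6/0.122) = 981


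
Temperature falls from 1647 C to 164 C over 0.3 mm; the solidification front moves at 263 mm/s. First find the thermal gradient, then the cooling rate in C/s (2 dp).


G = (1647-164)/0.3 = 4943.33333333 C/mm
CR = 4943.33333333 * 263 = 1300096.67 C/s


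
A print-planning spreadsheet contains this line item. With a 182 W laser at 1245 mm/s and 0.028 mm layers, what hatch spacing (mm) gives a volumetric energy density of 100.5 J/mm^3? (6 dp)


h = 182 / (100.5*1245*0.028) = 0.051949 mm


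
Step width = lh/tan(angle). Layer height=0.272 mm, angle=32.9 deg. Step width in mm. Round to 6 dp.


step = 0.272 / tan(32.9) = 0.420448 mm


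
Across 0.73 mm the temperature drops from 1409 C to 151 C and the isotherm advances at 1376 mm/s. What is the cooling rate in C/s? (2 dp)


G = (1409-151)/0.73 = 1723.28767123 C/mm
CR = 1723.28767123 * 1376 = 2371243.84 C/s


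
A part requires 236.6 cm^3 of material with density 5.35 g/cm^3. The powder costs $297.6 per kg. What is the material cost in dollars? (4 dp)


Mass = 236.6*5.35/1000 = 1.26581 kg
Cost = 1.26581 * 297.6 = 376.7051 $


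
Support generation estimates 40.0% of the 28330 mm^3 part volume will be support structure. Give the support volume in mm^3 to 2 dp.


V_support = 28330 * 0.4 = 11332.0 mm^3


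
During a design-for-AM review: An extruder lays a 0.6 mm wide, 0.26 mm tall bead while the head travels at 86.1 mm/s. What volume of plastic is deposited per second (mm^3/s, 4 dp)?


Rate = 0.6 * 0.26 * 86.1 = 13.4316 mm^3/s


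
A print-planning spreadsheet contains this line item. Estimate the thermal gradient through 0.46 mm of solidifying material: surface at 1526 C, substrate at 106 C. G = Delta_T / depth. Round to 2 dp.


G = (1526-106)/0.46 = 3086.96 C/mm


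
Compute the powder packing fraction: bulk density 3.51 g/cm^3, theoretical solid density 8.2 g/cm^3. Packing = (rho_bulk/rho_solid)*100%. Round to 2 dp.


Packing = (3.51/8.2)*100 = 42.8 %


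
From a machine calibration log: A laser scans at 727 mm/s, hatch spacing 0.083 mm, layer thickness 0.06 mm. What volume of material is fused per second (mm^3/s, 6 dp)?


Rate = 727 * 0.083 * 0.06 = 3.62046 mm^3/s


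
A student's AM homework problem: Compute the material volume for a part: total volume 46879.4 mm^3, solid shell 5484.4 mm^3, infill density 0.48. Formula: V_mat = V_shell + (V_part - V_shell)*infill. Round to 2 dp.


V_infill = (46879.4 - 5484.4) * 0.48 = 19869.6
V_total = 5484.4 + 19869.6 = 25354.0 mm^3


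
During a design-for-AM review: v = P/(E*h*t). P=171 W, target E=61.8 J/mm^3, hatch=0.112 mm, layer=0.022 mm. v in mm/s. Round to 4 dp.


v = 171 / (61.8*0.112*0.022) = 1122.9668 mm/s


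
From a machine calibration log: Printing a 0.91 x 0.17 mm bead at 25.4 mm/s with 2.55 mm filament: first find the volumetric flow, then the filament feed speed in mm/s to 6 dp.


Q = 0.91 * 0.17 * 25.4 = 3.92938 mm^3/s
A_fil = pi*(2.55/2)^2 = 5.10705156 mm^2
v_feed = 3.92938 / 5.10705156 = 0.769403 mm/s


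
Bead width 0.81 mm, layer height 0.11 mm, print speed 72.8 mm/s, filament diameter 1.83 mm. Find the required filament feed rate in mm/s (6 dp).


Q = 0.81 * 0.11 * 72.8 = 6.48648 mm^3/s
A_fil = pi*(1.83/2)^2 = 2.63021991 mm^2
v_feed = 6.48648 / 2.63021991 = 2.466136 mm/s


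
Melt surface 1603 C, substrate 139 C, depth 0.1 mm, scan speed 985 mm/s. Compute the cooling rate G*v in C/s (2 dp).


G = (1603-139)/0.1 = 14640.0 C/mm
CR = 14640.0 * 985 = 14420400.0 C/s


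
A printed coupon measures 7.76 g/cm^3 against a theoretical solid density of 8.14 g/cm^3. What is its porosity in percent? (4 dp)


Porosity = (1-7.76/8.14)*100 = 4.6683 %


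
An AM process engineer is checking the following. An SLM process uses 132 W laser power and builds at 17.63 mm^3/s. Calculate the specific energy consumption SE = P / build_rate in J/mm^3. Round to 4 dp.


SE = 132 / 17.63 = 7.4872 J/mm^3


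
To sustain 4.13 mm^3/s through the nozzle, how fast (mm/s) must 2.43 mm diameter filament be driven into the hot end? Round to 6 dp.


A = pi*(2.43/2)^2 = 4.637698
v = 4.13 / 4.637698 = 0.890528 mm/s


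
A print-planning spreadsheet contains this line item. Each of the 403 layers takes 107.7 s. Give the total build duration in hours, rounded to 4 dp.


t = 403 * 107.7 / 3600 = 12.0564 hrs


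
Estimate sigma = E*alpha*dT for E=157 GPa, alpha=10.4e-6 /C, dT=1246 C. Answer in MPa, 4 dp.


sigma = 157*1000 * 10.4e-6 * 1246 = 2034.4688 MPa


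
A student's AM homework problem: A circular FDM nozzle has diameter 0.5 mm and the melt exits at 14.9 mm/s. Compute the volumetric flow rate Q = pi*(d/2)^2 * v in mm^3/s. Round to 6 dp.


A = pi*(0.5/2)^2 = 0.19634954 mm^2
Q = 0.19634954 * 14.9 = 2.925608 mm^3/s


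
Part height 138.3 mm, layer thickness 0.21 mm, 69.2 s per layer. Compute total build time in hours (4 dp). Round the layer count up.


Layers = ceil(138.3/0.21) = 659
t = 659 * 69.2 / 3600 = 12.6674 hrs


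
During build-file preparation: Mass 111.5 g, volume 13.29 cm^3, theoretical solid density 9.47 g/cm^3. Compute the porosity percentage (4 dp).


rho_part = 111.5 / 13.29 = 8.38976674 g/cm^3
Porosity = (1 - 8.38976674/9.47)*100 = 11.4069 %


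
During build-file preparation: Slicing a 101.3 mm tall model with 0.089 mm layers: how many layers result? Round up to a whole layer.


Layers = ceil(101.3/0.089) = 1139


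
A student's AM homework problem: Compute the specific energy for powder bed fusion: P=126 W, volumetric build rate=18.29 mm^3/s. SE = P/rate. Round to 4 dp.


SE = 126 / 18.29 = 6.889 J/mm^3


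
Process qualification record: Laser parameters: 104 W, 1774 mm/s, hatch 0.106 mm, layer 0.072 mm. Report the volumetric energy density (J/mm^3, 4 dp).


E = 104 / (1774*0.106*0.072) = 7.6814 J/mm^3


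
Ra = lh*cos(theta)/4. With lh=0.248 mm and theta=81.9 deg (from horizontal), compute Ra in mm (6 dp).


Ra = 0.248 * cos(81.9) / 4 = 0.008736 mm


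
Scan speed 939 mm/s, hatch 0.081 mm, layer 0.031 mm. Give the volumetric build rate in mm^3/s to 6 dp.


Rate = 939 * 0.081 * 0.031 = 2.357829 mm^3/s


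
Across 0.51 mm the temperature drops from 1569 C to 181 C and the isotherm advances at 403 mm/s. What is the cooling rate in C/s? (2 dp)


G = (1569-181)/0.51 = 2721.56862745 C/mm
CR = 2721.56862745 * 403 = 1096792.16 C/s


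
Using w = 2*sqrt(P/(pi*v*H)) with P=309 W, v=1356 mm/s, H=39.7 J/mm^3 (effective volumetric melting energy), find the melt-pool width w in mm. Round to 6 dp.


w = 2*sqrt(309/(pi*1356*39.7)) = 0.085489 mm


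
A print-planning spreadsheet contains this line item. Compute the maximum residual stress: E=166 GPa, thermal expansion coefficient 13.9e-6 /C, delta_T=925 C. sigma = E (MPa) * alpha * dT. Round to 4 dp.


sigma = 166*1000 * 13.9e-6 * 925 = 2134.345 MPa


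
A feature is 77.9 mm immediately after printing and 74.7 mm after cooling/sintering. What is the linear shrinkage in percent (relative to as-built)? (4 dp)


Shrinkage = ((77.9-74.7)/77.9)*100 = 4.1078 %


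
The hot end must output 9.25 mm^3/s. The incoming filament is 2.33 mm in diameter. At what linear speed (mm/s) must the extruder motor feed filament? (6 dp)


A = pi*(2.33/2)^2 = 4.263848
v = 9.25 / 4.263848 = 2.169402 mm/s


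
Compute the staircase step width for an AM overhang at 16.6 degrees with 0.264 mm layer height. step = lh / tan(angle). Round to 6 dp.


step = 0.264 / tan(16.6) = 0.88557 mm


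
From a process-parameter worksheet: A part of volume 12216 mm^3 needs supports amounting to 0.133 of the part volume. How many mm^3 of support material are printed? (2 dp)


V_support = 12216 * 0.133 = 1624.73 mm^3


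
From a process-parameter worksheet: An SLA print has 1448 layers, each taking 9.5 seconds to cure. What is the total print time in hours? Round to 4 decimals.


t = 1448 * 9.5 / 3600 = 3.8211 hrs


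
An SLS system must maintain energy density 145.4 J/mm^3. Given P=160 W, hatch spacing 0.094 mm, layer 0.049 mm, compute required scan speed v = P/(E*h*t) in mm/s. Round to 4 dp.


v = 160 / (145.4*0.094*0.049) = 238.9085 mm/s


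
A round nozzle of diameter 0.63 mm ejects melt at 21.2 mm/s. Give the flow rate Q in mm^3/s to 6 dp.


A = pi*(0.63/2)^2 = 0.31172453 mm^2
Q = 0.31172453 * 21.2 = 6.60856 mm^3/s


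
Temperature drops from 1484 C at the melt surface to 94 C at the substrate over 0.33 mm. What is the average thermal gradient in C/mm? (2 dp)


G = (1484-94)/0.33 = 4212.12 C/mm


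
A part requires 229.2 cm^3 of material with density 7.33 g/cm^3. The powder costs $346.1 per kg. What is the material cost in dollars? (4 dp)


Mass = 229.2*7.33/1000 = 1.680036 kg
Cost = 1.680036 * 346.1 = 581.4605 $


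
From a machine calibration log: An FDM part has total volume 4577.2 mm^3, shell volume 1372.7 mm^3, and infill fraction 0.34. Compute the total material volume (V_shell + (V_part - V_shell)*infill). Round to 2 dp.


V_infill = (4577.2 - 1372.7) * 0.34 = 1089.53
V_total = 1372.7 + 1089.53 = 2462.23 mm^3


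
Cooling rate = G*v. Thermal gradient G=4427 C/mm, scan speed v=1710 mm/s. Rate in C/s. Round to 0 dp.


CR = 4427 * 1710 = 7570170 C/s


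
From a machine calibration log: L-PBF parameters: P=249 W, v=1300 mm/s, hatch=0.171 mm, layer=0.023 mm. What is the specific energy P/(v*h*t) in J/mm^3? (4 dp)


Build rate = 1300 * 0.171 * 0.023 = 5.1129 mm^3/s
SE = 249 / 5.1129 = 48.7003 J/mm^3


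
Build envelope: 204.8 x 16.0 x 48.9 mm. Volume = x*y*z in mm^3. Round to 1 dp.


V = 204.8 * 16.0 * 48.9 = 160235.5 mm^3


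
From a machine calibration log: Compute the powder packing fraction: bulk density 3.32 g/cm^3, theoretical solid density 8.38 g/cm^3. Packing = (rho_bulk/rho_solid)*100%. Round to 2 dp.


Packing = (3.32/8.38)*100 = 39.62 %


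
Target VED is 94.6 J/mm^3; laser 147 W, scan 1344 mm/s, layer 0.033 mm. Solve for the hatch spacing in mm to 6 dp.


h = 147 / (94.6*1344*0.033) = 0.035036 mm


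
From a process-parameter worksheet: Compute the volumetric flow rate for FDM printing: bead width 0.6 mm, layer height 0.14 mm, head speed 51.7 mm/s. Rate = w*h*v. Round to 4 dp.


Rate = 0.6 * 0.14 * 51.7 = 4.3428 mm^3/s


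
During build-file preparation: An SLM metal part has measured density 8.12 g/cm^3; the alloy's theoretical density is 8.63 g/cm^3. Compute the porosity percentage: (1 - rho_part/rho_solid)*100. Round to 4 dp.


Porosity = (1-8.12/8.63)*100 = 5.9096 %


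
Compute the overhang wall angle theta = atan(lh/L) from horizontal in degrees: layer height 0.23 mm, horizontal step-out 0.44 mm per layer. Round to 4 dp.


angle = atan(0.23/0.44) = 27.5973 degrees
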